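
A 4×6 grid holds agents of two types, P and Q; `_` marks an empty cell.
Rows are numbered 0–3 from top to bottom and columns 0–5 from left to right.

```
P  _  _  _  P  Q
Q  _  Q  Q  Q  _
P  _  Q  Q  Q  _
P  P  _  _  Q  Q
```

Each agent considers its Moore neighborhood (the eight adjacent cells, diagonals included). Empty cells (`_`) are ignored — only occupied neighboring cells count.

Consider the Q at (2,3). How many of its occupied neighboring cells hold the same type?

6

Occupied neighbors of (2,3): (1,2)=Q, (1,3)=Q, (1,4)=Q, (2,2)=Q, (2,4)=Q, (3,4)=Q.
Same type (Q): 6 of 6.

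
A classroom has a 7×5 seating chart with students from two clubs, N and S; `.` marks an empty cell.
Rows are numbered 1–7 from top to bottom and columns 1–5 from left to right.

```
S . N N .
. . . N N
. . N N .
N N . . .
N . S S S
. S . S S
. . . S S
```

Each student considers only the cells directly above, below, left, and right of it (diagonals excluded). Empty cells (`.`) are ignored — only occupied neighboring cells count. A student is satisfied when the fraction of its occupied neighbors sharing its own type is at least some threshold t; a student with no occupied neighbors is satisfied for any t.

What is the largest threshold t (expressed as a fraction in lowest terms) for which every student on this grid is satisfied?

1/1

(1,1)S — no occupied neighbors
(1,3)N 1/1
(1,4)N 2/2
(2,4)N 3/3
(2,5)N 1/1
(3,3)N 1/1
(3,4)N 2/2
(4,1)N 2/2
(4,2)N 1/1
(5,1)N 1/1
(5,3)S 1/1
(5,4)S 3/3
(5,5)S 2/2
(6,2)S — no occupied neighbors
(6,4)S 3/3
(6,5)S 3/3
(7,4)S 2/2
(7,5)S 2/2
The smallest same-type fraction is 1/1 at (1,3), which reduces to 1/1. Any threshold above that leaves this student unsatisfied.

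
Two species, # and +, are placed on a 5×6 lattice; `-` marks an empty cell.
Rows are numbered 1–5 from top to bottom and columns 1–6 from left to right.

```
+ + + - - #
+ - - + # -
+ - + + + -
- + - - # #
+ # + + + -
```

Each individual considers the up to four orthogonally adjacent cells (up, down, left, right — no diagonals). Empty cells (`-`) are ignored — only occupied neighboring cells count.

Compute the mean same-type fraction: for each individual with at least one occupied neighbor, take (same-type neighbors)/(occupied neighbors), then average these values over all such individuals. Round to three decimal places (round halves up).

Row 1: (1,1)+ 2/2 · (1,2)+ 2/2 · (1,3)+ 1/1 · (1,6)# — no occupied neighbors
Row 2: (2,1)+ 2/2 · (2,4)+ 1/2 · (2,5)# 0/2
Row 3: (3,1)+ 1/1 · (3,3)+ 1/1 · (3,4)+ 3/3 · (3,5)+ 1/3
Row 4: (4,2)+ 0/1 · (4,5)# 1/3 · (4,6)# 1/1
Row 5: (5,1)+ 0/1 · (5,2)# 0/3 · (5,3)+ 1/2 · (5,4)+ 2/2 · (5,5)+ 1/2
Sum over 18 individuals: 2/2 + 2/2 + 1/1 + 2/2 + 1/2 + 0/2 + 1/1 + 1/1 + 3/3 + 1/3 + 0/1 + 1/3 + 1/1 + 0/1 + 0/3 + 1/2 + 2/2 + 1/2 = 67/6; mean = 67/6 ÷ 18 = 67/108 = 0.620370… → 0.620.

0.620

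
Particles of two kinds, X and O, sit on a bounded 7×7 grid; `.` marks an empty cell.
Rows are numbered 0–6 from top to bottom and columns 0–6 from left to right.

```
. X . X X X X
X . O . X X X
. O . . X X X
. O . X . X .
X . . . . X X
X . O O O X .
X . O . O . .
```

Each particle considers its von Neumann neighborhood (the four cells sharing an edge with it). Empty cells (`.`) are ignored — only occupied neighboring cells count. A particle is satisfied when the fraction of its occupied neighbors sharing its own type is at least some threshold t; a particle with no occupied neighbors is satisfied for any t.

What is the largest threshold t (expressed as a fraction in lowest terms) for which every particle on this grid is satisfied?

Row 0: (0,1)X — no occupied neighbors · (0,3)X 1/1 · (0,4)X 3/3 · (0,5)X 3/3 · (0,6)X 2/2
Row 1: (1,0)X — no occupied neighbors · (1,2)O — no occupied neighbors · (1,4)X 3/3 · (1,5)X 4/4 · (1,6)X 3/3
Row 2: (2,1)O 1/1 · (2,4)X 2/2 · (2,5)X 4/4 · (2,6)X 2/2
Row 3: (3,1)O 1/1 · (3,3)X — no occupied neighbors · (3,5)X 2/2
Row 4: (4,0)X 1/1 · (4,5)X 3/3 · (4,6)X 1/1
Row 5: (5,0)X 2/2 · (5,2)O 2/2 · (5,3)O 2/2 · (5,4)O 2/3 · (5,5)X 1/2
Row 6: (6,0)X 1/1 · (6,2)O 1/1 · (6,4)O 1/1
The smallest same-type fraction is 1/2 at (5,5), which reduces to 1/2. Any threshold above that leaves this particle unsatisfied.

1/2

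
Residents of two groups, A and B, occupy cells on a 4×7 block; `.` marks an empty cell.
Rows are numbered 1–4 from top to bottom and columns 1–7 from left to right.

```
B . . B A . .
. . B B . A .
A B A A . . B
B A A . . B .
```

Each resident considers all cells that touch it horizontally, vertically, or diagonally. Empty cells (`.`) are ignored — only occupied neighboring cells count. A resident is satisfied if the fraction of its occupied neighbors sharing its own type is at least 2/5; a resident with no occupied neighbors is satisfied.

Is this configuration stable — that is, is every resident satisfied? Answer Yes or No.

(1,1)B 0/0 ✓
(1,4)B 2/3 ✓
(1,5)A 1/3 ✗
(2,3)B 3/5 ✓
(2,4)B 2/5 ✓
(2,6)A 1/2 ✓
(3,1)A 1/3 ✗
(3,2)B 2/6 ✗
(3,3)A 3/6 ✓
(3,4)A 2/4 ✓
(3,7)B 1/2 ✓
(4,1)B 1/3 ✗
(4,2)A 3/5 ✓
(4,3)A 3/4 ✓
(4,6)B 1/1 ✓
For instance (1,5) has only 1/3 same-type neighbors, below 2/5.

No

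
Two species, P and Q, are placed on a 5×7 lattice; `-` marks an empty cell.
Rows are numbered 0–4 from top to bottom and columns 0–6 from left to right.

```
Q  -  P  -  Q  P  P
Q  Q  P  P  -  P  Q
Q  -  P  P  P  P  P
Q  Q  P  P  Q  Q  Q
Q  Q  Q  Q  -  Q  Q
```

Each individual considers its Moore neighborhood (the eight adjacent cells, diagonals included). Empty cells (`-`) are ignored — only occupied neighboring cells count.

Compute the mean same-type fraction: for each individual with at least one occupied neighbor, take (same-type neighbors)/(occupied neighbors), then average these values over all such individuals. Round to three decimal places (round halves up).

(0,0)Q 2/2
(0,2)P 2/3
(0,4)Q 0/3
(0,5)P 2/4
(0,6)P 2/3
(1,0)Q 3/3
(1,1)Q 3/6
(1,2)P 4/5
(1,3)P 5/6
(1,5)P 5/7
(1,6)Q 0/5
(2,0)Q 4/4
(2,2)P 5/7
(2,3)P 6/7
(2,4)P 5/7
(2,5)P 3/7
(2,6)P 2/5
(3,0)Q 4/4
(3,1)Q 5/7
(3,2)P 3/7
(3,3)P 4/7
(3,4)Q 3/7
(3,5)Q 4/7
(3,6)Q 3/5
(4,0)Q 3/3
(4,1)Q 4/5
(4,2)Q 3/5
(4,3)Q 2/4
(4,5)Q 4/4
(4,6)Q 3/3
Sum over 30 individuals: 2/2 + 2/3 + 0/3 + 2/4 + 2/3 + 3/3 + 3/6 + 4/5 + 5/6 + 5/7 + 0/5 + 4/4 + 5/7 + 6/7 + 5/7 + 3/7 + 2/5 + 4/4 + 5/7 + 3/7 + 4/7 + 3/7 + 4/7 + 3/5 + 3/3 + 4/5 + 3/5 + 2/4 + 4/4 + 3/3 = 2101/105; mean = 2101/105 ÷ 30 = 2101/3150 = 0.666984… → 0.667.

0.667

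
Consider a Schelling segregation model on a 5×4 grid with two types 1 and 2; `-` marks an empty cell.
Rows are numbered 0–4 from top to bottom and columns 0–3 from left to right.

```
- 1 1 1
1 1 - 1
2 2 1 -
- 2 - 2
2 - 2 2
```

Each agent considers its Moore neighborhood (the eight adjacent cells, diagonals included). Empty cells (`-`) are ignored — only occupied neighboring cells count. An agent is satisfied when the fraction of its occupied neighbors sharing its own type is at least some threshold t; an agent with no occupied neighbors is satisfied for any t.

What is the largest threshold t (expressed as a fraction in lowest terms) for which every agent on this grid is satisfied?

2/5

(0,1)1 3/3
(0,2)1 4/4
(0,3)1 2/2
(1,0)1 2/4
(1,1)1 4/6
(1,3)1 3/3
(2,0)2 2/4
(2,1)2 2/5
(2,2)1 2/5
(3,1)2 4/5
(3,3)2 2/3
(4,0)2 1/1
(4,2)2 3/3
(4,3)2 2/2
The smallest same-type fraction is 2/5 at (2,1), which reduces to 2/5. Any threshold above that leaves this agent unsatisfied.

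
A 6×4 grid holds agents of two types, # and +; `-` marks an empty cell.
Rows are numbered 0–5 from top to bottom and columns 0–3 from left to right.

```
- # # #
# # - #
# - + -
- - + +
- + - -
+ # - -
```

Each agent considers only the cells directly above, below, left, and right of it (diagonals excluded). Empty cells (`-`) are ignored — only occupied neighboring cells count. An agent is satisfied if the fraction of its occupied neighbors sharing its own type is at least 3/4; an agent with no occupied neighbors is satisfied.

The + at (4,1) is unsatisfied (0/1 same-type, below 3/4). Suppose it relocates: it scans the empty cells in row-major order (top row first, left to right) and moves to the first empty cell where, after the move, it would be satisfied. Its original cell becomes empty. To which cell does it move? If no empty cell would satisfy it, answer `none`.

Vacating (4,1). Empty cells in order:
  (0,0): 0/2 same-type → still unsatisfied.
  (1,2): 1/4 same-type → still unsatisfied.
  (2,1): 1/3 same-type → still unsatisfied.
  (2,3): 2/3 same-type → still unsatisfied.
  (3,0): 0/1 same-type → still unsatisfied.
  (3,1): 1/1 same-type → satisfied — stop here.

(3,1)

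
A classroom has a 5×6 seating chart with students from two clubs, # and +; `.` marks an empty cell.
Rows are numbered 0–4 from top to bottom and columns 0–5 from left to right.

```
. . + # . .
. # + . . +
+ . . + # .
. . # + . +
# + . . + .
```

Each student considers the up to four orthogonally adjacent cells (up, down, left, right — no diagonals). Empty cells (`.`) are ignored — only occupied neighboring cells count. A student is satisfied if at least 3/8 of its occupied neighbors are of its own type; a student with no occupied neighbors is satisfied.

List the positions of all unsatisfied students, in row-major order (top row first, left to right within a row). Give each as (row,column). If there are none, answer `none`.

(0,3), (1,1), (2,4), (3,2), (4,0), (4,1)

(0,2)+ 1/2 satisfied
(0,3)# 0/1 not
(1,1)# 0/1 not
(1,2)+ 1/2 satisfied
(1,5)+ 0/0 satisfied
(2,0)+ 0/0 satisfied
(2,3)+ 1/2 satisfied
(2,4)# 0/1 not
(3,2)# 0/1 not
(3,3)+ 1/2 satisfied
(3,5)+ 0/0 satisfied
(4,0)# 0/1 not
(4,1)+ 0/1 not
(4,4)+ 0/0 satisfied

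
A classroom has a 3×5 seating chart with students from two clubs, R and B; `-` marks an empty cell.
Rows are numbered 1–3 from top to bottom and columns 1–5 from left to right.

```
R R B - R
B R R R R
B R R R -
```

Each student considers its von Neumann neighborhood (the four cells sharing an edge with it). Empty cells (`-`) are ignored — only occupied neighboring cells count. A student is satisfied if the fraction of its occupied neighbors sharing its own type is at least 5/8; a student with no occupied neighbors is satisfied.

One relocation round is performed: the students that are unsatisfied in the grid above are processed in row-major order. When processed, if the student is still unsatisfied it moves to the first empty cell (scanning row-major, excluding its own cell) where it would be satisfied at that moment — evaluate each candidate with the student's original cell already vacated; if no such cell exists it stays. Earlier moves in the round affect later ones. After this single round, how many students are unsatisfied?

4

Initially unsatisfied (in order): (1,1), (1,3), (2,1), (3,1).
  (1,1) → (1,4).
  (1,3): no empty cell satisfies it; stays.
  (2,1): no empty cell satisfies it; stays.
  (3,1): no empty cell satisfies it; stays.
Resulting grid:
- R B R R
B R R R R
B R R R -
Unsatisfied now: (1,2), (1,3), (2,1), (3,1).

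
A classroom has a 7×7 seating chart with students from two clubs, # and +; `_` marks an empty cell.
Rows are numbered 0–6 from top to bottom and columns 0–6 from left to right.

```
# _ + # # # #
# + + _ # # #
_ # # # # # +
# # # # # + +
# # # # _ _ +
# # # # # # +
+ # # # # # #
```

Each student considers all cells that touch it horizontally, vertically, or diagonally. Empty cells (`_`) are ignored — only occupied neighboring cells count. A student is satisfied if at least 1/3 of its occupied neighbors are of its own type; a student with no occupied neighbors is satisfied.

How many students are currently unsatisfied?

2

(0,0)# 1/2 ✓
(0,2)+ 2/3 ✓
(0,3)# 2/4 ✓
(0,4)# 4/4 ✓
(0,5)# 5/5 ✓
(0,6)# 3/3 ✓
(1,0)# 2/3 ✓
(1,1)+ 2/6 ✓
(1,2)+ 2/6 ✓
(1,4)# 7/7 ✓
(1,5)# 7/8 ✓
(1,6)# 4/5 ✓
(2,1)# 5/7 ✓
(2,2)# 5/7 ✓
(2,3)# 6/7 ✓
(2,4)# 6/7 ✓
(2,5)# 5/8 ✓
(2,6)+ 2/5 ✓
(3,0)# 4/4 ✓
(3,1)# 7/7 ✓
(3,2)# 8/8 ✓
(3,3)# 7/7 ✓
(3,4)# 5/6 ✓
(3,5)+ 3/6 ✓
(3,6)+ 3/4 ✓
(4,0)# 5/5 ✓
(4,1)# 8/8 ✓
(4,2)# 8/8 ✓
(4,3)# 7/7 ✓
(4,6)+ 3/4 ✓
(5,0)# 4/5 ✓
(5,1)# 7/8 ✓
(5,2)# 8/8 ✓
(5,3)# 7/7 ✓
(5,4)# 6/6 ✓
(5,5)# 4/6 ✓
(5,6)+ 1/4 ✗
(6,0)+ 0/3 ✗
(6,1)# 4/5 ✓
(6,2)# 5/5 ✓
(6,3)# 5/5 ✓
(6,4)# 5/5 ✓
(6,5)# 4/5 ✓
(6,6)# 2/3 ✓
Unsatisfied: (5,6), (6,0) — 2 in total.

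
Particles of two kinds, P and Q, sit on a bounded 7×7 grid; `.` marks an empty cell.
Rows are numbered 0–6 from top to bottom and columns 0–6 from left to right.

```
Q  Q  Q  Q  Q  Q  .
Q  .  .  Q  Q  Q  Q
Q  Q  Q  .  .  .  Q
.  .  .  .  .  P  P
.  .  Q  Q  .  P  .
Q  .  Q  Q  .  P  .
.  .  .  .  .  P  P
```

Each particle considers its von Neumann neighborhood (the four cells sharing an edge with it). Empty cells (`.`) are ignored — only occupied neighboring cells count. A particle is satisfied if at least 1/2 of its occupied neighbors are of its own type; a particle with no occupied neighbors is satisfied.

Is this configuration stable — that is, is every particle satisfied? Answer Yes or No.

Yes

Row 0: (0,0)Q 2/2 ok · (0,1)Q 2/2 ok · (0,2)Q 2/2 ok · (0,3)Q 3/3 ok · (0,4)Q 3/3 ok · (0,5)Q 2/2 ok
Row 1: (1,0)Q 2/2 ok · (1,3)Q 2/2 ok · (1,4)Q 3/3 ok · (1,5)Q 3/3 ok · (1,6)Q 2/2 ok
Row 2: (2,0)Q 2/2 ok · (2,1)Q 2/2 ok · (2,2)Q 1/1 ok · (2,6)Q 1/2 ok
Row 3: (3,5)P 2/2 ok · (3,6)P 1/2 ok
Row 4: (4,2)Q 2/2 ok · (4,3)Q 2/2 ok · (4,5)P 2/2 ok
Row 5: (5,0)Q 0/0 ok · (5,2)Q 2/2 ok · (5,3)Q 2/2 ok · (5,5)P 2/2 ok
Row 6: (6,5)P 2/2 ok · (6,6)P 1/1 ok
All meet the threshold, so the configuration is stable.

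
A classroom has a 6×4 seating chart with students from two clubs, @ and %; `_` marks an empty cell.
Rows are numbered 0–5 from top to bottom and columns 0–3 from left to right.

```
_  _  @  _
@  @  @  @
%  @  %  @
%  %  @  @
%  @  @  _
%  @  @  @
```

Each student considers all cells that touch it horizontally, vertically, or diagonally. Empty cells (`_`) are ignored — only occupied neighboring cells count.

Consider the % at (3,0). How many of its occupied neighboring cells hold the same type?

Occupied neighbors of (3,0): (2,0)=%, (2,1)=@, (3,1)=%, (4,0)=%, (4,1)=@.
Same type (%): 3 of 5.

3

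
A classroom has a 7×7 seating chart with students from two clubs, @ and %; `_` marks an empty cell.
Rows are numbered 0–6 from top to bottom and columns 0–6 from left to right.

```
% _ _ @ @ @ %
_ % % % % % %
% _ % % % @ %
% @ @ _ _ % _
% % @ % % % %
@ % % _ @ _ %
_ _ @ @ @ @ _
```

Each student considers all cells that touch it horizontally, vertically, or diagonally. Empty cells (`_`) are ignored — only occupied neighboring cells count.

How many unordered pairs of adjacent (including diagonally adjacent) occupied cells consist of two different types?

Scan each occupied cell's neighbors to the right and below (and the two forward diagonals) so each pair is counted once.
Row 0: %(0,0)–%(1,1)= @(0,3)–@(0,4)= @(0,3)–%(1,3)≠ @(0,3)–%(1,4)≠ @(0,3)–%(1,2)≠ @(0,4)–@(0,5)= @(0,4)–%(1,4)≠ @(0,4)–%(1,5)≠ @(0,4)–%(1,3)≠ @(0,5)–%(0,6)≠ @(0,5)–%(1,5)≠ @(0,5)–%(1,6)≠ @(0,5)–%(1,4)≠ %(0,6)–%(1,6)= %(0,6)–%(1,5)=  → 10/15 unlike.
Row 1: %(1,1)–%(1,2)= %(1,1)–%(2,2)= %(1,1)–%(2,0)= %(1,2)–%(1,3)= %(1,2)–%(2,2)= %(1,2)–%(2,3)= %(1,3)–%(1,4)= %(1,3)–%(2,3)= %(1,3)–%(2,4)= %(1,3)–%(2,2)= %(1,4)–%(1,5)= %(1,4)–%(2,4)= %(1,4)–@(2,5)≠ %(1,4)–%(2,3)= %(1,5)–%(1,6)= %(1,5)–@(2,5)≠ %(1,5)–%(2,6)= %(1,5)–%(2,4)= %(1,6)–%(2,6)= %(1,6)–@(2,5)≠  → 3/20 unlike.
Row 2: %(2,0)–%(3,0)= %(2,0)–@(3,1)≠ %(2,2)–%(2,3)= %(2,2)–@(3,2)≠ %(2,2)–@(3,1)≠ %(2,3)–%(2,4)= %(2,3)–@(3,2)≠ %(2,4)–@(2,5)≠ %(2,4)–%(3,5)= @(2,5)–%(2,6)≠ @(2,5)–%(3,5)≠ %(2,6)–%(3,5)=  → 7/12 unlike.
Row 3: %(3,0)–@(3,1)≠ %(3,0)–%(4,0)= %(3,0)–%(4,1)= @(3,1)–@(3,2)= @(3,1)–%(4,1)≠ @(3,1)–@(4,2)= @(3,1)–%(4,0)≠ @(3,2)–@(4,2)= @(3,2)–%(4,3)≠ @(3,2)–%(4,1)≠ %(3,5)–%(4,5)= %(3,5)–%(4,6)= %(3,5)–%(4,4)=  → 5/13 unlike.
Row 4: %(4,0)–%(4,1)= %(4,0)–@(5,0)≠ %(4,0)–%(5,1)= %(4,1)–@(4,2)≠ %(4,1)–%(5,1)= %(4,1)–%(5,2)= %(4,1)–@(5,0)≠ @(4,2)–%(4,3)≠ @(4,2)–%(5,2)≠ @(4,2)–%(5,1)≠ %(4,3)–%(4,4)= %(4,3)–@(5,4)≠ %(4,3)–%(5,2)= %(4,4)–%(4,5)= %(4,4)–@(5,4)≠ %(4,5)–%(4,6)= %(4,5)–%(5,6)= %(4,5)–@(5,4)≠ %(4,6)–%(5,6)=  → 9/19 unlike.
Row 5: @(5,0)–%(5,1)≠ %(5,1)–%(5,2)= %(5,1)–@(6,2)≠ %(5,2)–@(6,2)≠ %(5,2)–@(6,3)≠ @(5,4)–@(6,4)= @(5,4)–@(6,5)= @(5,4)–@(6,3)= %(5,6)–@(6,5)≠  → 5/9 unlike.
Row 6: @(6,2)–@(6,3)= @(6,3)–@(6,4)= @(6,4)–@(6,5)=  → 0/3 unlike.
Total adjacent occupied pairs: 91; unlike-type pairs: 39.

39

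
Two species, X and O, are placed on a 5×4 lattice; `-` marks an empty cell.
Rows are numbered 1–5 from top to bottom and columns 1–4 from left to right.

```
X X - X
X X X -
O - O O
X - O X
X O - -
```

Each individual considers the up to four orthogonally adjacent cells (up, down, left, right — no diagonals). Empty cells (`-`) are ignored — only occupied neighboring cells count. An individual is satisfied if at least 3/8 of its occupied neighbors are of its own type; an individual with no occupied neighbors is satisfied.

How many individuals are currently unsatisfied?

Row 1: (1,1)X 2/2 ok · (1,2)X 2/2 ok · (1,4)X 0/0 ok
Row 2: (2,1)X 2/3 ok · (2,2)X 3/3 ok · (2,3)X 1/2 ok
Row 3: (3,1)O 0/2 unhappy · (3,3)O 2/3 ok · (3,4)O 1/2 ok
Row 4: (4,1)X 1/2 ok · (4,3)O 1/2 ok · (4,4)X 0/2 unhappy
Row 5: (5,1)X 1/2 ok · (5,2)O 0/1 unhappy
Unsatisfied: (3,1), (4,4), (5,2) — 3 in total.

3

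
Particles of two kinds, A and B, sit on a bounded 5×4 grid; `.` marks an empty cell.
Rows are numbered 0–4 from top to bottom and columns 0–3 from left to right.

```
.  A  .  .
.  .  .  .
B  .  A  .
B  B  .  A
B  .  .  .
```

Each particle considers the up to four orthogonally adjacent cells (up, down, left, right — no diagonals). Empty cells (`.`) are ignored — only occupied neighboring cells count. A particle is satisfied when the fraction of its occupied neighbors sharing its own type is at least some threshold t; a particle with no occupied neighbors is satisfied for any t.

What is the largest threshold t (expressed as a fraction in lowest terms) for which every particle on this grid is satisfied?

Row 0: (0,1)A — no occupied neighbors
Row 2: (2,0)B 1/1 · (2,2)A — no occupied neighbors
Row 3: (3,0)B 3/3 · (3,1)B 1/1 · (3,3)A — no occupied neighbors
Row 4: (4,0)B 1/1
The smallest same-type fraction is 1/1 at (2,0), which reduces to 1/1. Any threshold above that leaves this particle unsatisfied.

1/1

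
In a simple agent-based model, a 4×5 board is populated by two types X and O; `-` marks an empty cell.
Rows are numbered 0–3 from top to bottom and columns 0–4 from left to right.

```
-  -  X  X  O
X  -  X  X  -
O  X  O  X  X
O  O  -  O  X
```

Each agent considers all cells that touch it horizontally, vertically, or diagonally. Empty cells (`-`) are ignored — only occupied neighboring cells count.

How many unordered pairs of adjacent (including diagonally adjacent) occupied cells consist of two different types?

Scan each occupied cell's neighbors to the right and below (and the two forward diagonals) so each pair is counted once.
From row 0: 2 unlike of 7 pairs (running 2/7).
From row 1: 3 unlike of 9 pairs (running 5/16).
From row 2: 7 unlike of 14 pairs (running 12/30).
From row 3: 1 unlike of 2 pairs (running 13/32).
Total adjacent occupied pairs: 32; unlike-type pairs: 13.

13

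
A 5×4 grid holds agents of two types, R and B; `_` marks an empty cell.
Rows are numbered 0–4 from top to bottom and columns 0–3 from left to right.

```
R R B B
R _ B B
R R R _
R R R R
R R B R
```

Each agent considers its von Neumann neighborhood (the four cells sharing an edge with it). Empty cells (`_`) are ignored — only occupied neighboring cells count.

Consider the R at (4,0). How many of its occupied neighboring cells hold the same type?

2

Occupied neighbors of (4,0): (3,0)=R, (4,1)=R.
Same type (R): 2 of 2.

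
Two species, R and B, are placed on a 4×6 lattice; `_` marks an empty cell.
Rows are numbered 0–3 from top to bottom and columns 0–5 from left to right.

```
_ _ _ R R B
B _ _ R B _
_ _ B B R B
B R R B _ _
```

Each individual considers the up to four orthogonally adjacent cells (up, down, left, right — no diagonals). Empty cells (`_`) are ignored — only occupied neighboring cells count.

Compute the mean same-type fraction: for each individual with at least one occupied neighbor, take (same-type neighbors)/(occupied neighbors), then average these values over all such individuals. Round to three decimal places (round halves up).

0.308

(0,3)R 2/2
(0,4)R 1/3
(0,5)B 0/1
(1,0)B — no occupied neighbors
(1,3)R 1/3
(1,4)B 0/3
(2,2)B 1/2
(2,3)B 2/4
(2,4)R 0/3
(2,5)B 0/1
(3,0)B 0/1
(3,1)R 1/2
(3,2)R 1/3
(3,3)B 1/2
Sum over 13 individuals: 2/2 + 1/3 + 0/1 + 1/3 + 0/3 + 1/2 + 2/4 + 0/3 + 0/1 + 0/1 + 1/2 + 1/3 + 1/2 = 4; mean = 4 ÷ 13 = 4/13 = 0.307692… → 0.308.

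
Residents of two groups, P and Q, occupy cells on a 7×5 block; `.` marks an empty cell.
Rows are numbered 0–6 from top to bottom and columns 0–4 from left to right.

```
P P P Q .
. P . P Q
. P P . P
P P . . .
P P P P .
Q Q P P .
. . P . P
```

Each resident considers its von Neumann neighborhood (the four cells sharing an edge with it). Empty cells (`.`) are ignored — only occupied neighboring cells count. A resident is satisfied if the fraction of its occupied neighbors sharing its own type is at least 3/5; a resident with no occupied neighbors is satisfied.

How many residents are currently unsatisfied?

Row 0: (0,0)P 1/1 satisfied · (0,1)P 3/3 satisfied · (0,2)P 1/2 not · (0,3)Q 0/2 not
Row 1: (1,1)P 2/2 satisfied · (1,3)P 0/2 not · (1,4)Q 0/2 not
Row 2: (2,1)P 3/3 satisfied · (2,2)P 1/1 satisfied · (2,4)P 0/1 not
Row 3: (3,0)P 2/2 satisfied · (3,1)P 3/3 satisfied
Row 4: (4,0)P 2/3 satisfied · (4,1)P 3/4 satisfied · (4,2)P 3/3 satisfied · (4,3)P 2/2 satisfied
Row 5: (5,0)Q 1/2 not · (5,1)Q 1/3 not · (5,2)P 3/4 satisfied · (5,3)P 2/2 satisfied
Row 6: (6,2)P 1/1 satisfied · (6,4)P 0/0 satisfied
Unsatisfied: (0,2), (0,3), (1,3), (1,4), (2,4), (5,0), (5,1) — 7 in total.

7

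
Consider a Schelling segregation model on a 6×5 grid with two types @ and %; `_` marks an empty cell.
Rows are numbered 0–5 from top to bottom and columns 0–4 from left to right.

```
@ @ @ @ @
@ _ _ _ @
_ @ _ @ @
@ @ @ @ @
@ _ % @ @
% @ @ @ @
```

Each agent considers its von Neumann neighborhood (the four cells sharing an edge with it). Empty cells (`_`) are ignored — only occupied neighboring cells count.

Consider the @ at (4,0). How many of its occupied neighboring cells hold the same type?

Occupied neighbors of (4,0): (3,0)=@, (5,0)=%.
Same type (@): 1 of 2.

1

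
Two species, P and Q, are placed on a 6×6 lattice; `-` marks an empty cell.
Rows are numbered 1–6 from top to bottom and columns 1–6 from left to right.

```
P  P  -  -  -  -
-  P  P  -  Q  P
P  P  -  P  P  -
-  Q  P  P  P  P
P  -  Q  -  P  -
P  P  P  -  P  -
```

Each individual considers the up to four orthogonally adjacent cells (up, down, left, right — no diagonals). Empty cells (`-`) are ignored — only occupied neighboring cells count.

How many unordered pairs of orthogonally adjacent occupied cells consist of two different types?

Scan each occupied cell's neighbors to the right and below so each pair is counted once.
Row 1: P(1,1)–P(1,2)= P(1,2)–P(2,2)=  → 0/2 unlike.
Row 2: P(2,2)–P(2,3)= P(2,2)–P(3,2)= Q(2,5)–P(2,6)≠ Q(2,5)–P(3,5)≠  → 2/4 unlike.
Row 3: P(3,1)–P(3,2)= P(3,2)–Q(4,2)≠ P(3,4)–P(3,5)= P(3,4)–P(4,4)= P(3,5)–P(4,5)=  → 1/5 unlike.
Row 4: Q(4,2)–P(4,3)≠ P(4,3)–P(4,4)= P(4,3)–Q(5,3)≠ P(4,4)–P(4,5)= P(4,5)–P(4,6)= P(4,5)–P(5,5)=  → 2/6 unlike.
Row 5: P(5,1)–P(6,1)= Q(5,3)–P(6,3)≠ P(5,5)–P(6,5)=  → 1/3 unlike.
Row 6: P(6,1)–P(6,2)= P(6,2)–P(6,3)=  → 0/2 unlike.
Total adjacent occupied pairs: 22; unlike-type pairs: 6.

6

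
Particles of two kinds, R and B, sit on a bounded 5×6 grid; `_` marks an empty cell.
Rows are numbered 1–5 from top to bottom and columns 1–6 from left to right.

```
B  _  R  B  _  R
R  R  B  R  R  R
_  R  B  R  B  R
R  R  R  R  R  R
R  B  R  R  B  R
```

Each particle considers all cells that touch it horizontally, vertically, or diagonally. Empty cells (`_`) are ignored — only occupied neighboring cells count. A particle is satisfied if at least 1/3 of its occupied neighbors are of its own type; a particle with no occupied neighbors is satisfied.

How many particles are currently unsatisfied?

(1,1)B 0/2 unhappy
(1,3)R 2/4 ok
(1,4)B 1/4 unhappy
(1,6)R 2/2 ok
(2,1)R 2/3 ok
(2,2)R 3/6 ok
(2,3)B 2/7 unhappy
(2,4)R 3/7 ok
(2,5)R 5/7 ok
(2,6)R 3/4 ok
(3,2)R 5/7 ok
(3,3)B 1/8 unhappy
(3,4)R 5/8 ok
(3,5)B 0/8 unhappy
(3,6)R 4/5 ok
(4,1)R 3/4 ok
(4,2)R 5/7 ok
(4,3)R 6/8 ok
(4,4)R 5/8 ok
(4,5)R 6/8 ok
(4,6)R 3/5 ok
(5,1)R 2/3 ok
(5,2)B 0/5 unhappy
(5,3)R 4/5 ok
(5,4)R 4/5 ok
(5,5)B 0/5 unhappy
(5,6)R 2/3 ok
Unsatisfied: (1,1), (1,4), (2,3), (3,3), (3,5), (5,2), (5,5) — 7 in total.

7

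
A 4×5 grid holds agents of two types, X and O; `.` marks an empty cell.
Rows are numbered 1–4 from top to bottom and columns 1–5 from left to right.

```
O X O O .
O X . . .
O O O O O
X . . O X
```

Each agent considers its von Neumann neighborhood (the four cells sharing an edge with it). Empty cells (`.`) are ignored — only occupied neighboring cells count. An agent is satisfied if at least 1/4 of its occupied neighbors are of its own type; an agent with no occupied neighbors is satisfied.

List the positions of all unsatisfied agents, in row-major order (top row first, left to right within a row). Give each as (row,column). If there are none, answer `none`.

(4,1), (4,5)

(1,1)O 1/2 ✓
(1,2)X 1/3 ✓
(1,3)O 1/2 ✓
(1,4)O 1/1 ✓
(2,1)O 2/3 ✓
(2,2)X 1/3 ✓
(3,1)O 2/3 ✓
(3,2)O 2/3 ✓
(3,3)O 2/2 ✓
(3,4)O 3/3 ✓
(3,5)O 1/2 ✓
(4,1)X 0/1 ✗
(4,4)O 1/2 ✓
(4,5)X 0/2 ✗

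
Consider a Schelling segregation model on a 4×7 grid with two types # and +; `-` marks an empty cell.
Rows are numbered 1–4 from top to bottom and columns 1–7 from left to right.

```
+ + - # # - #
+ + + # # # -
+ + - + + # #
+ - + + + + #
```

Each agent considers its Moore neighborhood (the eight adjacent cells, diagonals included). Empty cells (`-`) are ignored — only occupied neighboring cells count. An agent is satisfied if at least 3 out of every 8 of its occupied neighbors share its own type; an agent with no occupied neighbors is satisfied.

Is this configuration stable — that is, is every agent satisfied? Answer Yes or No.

Yes

Row 1: (1,1)+ 3/3 ok · (1,2)+ 4/4 ok · (1,4)# 3/4 ok · (1,5)# 4/4 ok · (1,7)# 1/1 ok
Row 2: (2,1)+ 5/5 ok · (2,2)+ 6/6 ok · (2,3)+ 4/6 ok · (2,4)# 3/6 ok · (2,5)# 5/7 ok · (2,6)# 5/6 ok
Row 3: (3,1)+ 4/4 ok · (3,2)+ 6/6 ok · (3,4)+ 5/7 ok · (3,5)+ 4/8 ok · (3,6)# 4/7 ok · (3,7)# 3/4 ok
Row 4: (4,1)+ 2/2 ok · (4,3)+ 3/3 ok · (4,4)+ 4/4 ok · (4,5)+ 4/5 ok · (4,6)+ 2/5 ok · (4,7)# 2/3 ok
All meet the threshold, so the configuration is stable.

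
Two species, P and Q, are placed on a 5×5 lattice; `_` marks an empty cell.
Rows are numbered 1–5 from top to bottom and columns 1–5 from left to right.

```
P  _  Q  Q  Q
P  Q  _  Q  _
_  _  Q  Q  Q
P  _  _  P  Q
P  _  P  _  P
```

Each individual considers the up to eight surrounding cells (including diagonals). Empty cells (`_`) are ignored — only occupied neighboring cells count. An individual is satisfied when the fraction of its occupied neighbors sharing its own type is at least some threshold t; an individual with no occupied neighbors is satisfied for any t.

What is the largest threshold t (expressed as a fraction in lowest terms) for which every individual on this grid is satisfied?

1/3

Row 1: (1,1)P 1/2 · (1,3)Q 3/3 · (1,4)Q 3/3 · (1,5)Q 2/2
Row 2: (2,1)P 1/2 · (2,2)Q 2/4 · (2,4)Q 6/6
Row 3: (3,3)Q 3/4 · (3,4)Q 4/5 · (3,5)Q 3/4
Row 4: (4,1)P 1/1 · (4,4)P 2/6 · (4,5)Q 2/4
Row 5: (5,1)P 1/1 · (5,3)P 1/1 · (5,5)P 1/2
The smallest same-type fraction is 2/6 at (4,4), which reduces to 1/3. Any threshold above that leaves this individual unsatisfied.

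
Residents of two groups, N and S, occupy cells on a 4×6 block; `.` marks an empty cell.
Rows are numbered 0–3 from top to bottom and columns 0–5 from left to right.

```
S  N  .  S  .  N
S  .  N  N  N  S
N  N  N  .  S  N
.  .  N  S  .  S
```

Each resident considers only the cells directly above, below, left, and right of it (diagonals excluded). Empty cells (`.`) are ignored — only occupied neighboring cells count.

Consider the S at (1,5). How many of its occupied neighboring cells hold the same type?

Occupied neighbors of (1,5): (0,5)=N, (2,5)=N, (1,4)=N.
Same type (S): 0 of 3.

0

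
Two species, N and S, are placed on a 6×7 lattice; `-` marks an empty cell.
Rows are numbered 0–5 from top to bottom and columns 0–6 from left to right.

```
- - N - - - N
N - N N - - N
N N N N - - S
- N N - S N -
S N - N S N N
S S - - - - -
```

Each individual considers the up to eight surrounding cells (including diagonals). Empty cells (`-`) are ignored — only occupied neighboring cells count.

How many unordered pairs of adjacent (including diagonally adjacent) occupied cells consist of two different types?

Scan each occupied cell's neighbors to the right and below (and the two forward diagonals) so each pair is counted once.
From row 0: 0 unlike of 3 pairs (running 0/3).
From row 1: 1 unlike of 9 pairs (running 1/12).
From row 2: 2 unlike of 11 pairs (running 3/23).
From row 3: 5 unlike of 12 pairs (running 8/35).
From row 4: 5 unlike of 8 pairs (running 13/43).
From row 5: 0 unlike of 1 pairs (running 13/44).
Total adjacent occupied pairs: 44; unlike-type pairs: 13.

13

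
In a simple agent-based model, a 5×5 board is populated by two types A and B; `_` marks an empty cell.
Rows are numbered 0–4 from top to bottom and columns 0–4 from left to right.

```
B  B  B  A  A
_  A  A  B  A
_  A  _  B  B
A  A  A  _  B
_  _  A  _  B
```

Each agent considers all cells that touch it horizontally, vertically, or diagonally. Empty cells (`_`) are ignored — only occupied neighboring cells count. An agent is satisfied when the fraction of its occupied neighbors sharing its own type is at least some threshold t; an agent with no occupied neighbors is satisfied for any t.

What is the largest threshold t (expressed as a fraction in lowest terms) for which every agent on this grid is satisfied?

2/5

(0,0)B 1/2
(0,1)B 2/4
(0,2)B 2/5
(0,3)A 3/5
(0,4)A 2/3
(1,1)A 2/5
(1,2)A 3/7
(1,3)B 3/7
(1,4)A 2/5
(2,1)A 5/5
(2,3)B 3/6
(2,4)B 3/4
(3,0)A 2/2
(3,1)A 4/4
(3,2)A 3/4
(3,4)B 3/3
(4,2)A 2/2
(4,4)B 1/1
The smallest same-type fraction is 2/5 at (0,2), which reduces to 2/5. Any threshold above that leaves this agent unsatisfied.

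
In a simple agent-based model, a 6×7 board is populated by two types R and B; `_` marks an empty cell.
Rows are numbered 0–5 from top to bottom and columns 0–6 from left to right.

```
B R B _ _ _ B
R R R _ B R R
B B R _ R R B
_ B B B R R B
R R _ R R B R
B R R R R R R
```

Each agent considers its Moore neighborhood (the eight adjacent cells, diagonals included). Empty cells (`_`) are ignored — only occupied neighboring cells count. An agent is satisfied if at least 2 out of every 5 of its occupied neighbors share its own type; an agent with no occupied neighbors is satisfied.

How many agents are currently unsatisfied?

9

Row 0: (0,0)B 0/3 unhappy · (0,1)R 3/5 ok · (0,2)B 0/3 unhappy · (0,6)B 0/2 unhappy
Row 1: (1,0)R 2/5 ok · (1,1)R 4/8 ok · (1,2)R 3/5 ok · (1,4)B 0/3 unhappy · (1,5)R 3/6 ok · (1,6)R 2/4 ok
Row 2: (2,0)B 2/4 ok · (2,1)B 3/7 ok · (2,2)R 2/6 unhappy · (2,4)R 4/6 ok · (2,5)R 5/8 ok · (2,6)B 1/5 unhappy
Row 3: (3,1)B 3/6 ok · (3,2)B 3/6 ok · (3,3)B 1/6 unhappy · (3,4)R 5/7 ok · (3,5)R 5/8 ok · (3,6)B 2/5 ok
Row 4: (4,0)R 2/4 ok · (4,1)R 3/6 ok · (4,3)R 5/7 ok · (4,4)R 6/8 ok · (4,5)B 1/8 unhappy · (4,6)R 3/5 ok
Row 5: (5,0)B 0/3 unhappy · (5,1)R 3/4 ok · (5,2)R 4/4 ok · (5,3)R 4/4 ok · (5,4)R 4/5 ok · (5,5)R 4/5 ok · (5,6)R 2/3 ok
Unsatisfied: (0,0), (0,2), (0,6), (1,4), (2,2), (2,6), (3,3), (4,5), (5,0) — 9 in total.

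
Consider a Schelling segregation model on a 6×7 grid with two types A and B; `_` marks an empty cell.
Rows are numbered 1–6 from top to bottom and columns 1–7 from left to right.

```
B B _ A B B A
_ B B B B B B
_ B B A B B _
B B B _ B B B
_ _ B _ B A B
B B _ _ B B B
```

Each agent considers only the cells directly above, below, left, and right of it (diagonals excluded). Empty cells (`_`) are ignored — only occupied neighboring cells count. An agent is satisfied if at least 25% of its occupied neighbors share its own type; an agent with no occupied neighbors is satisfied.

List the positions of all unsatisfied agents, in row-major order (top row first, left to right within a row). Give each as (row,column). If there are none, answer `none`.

(1,4), (1,7), (3,4), (5,6)

(1,1)B 1/1 satisfied
(1,2)B 2/2 satisfied
(1,4)A 0/2 not
(1,5)B 2/3 satisfied
(1,6)B 2/3 satisfied
(1,7)A 0/2 not
(2,2)B 3/3 satisfied
(2,3)B 3/3 satisfied
(2,4)B 2/4 satisfied
(2,5)B 4/4 satisfied
(2,6)B 4/4 satisfied
(2,7)B 1/2 satisfied
(3,2)B 3/3 satisfied
(3,3)B 3/4 satisfied
(3,4)A 0/3 not
(3,5)B 3/4 satisfied
(3,6)B 3/3 satisfied
(4,1)B 1/1 satisfied
(4,2)B 3/3 satisfied
(4,3)B 3/3 satisfied
(4,5)B 3/3 satisfied
(4,6)B 3/4 satisfied
(4,7)B 2/2 satisfied
(5,3)B 1/1 satisfied
(5,5)B 2/3 satisfied
(5,6)A 0/4 not
(5,7)B 2/3 satisfied
(6,1)B 1/1 satisfied
(6,2)B 1/1 satisfied
(6,5)B 2/2 satisfied
(6,6)B 2/3 satisfied
(6,7)B 2/2 satisfied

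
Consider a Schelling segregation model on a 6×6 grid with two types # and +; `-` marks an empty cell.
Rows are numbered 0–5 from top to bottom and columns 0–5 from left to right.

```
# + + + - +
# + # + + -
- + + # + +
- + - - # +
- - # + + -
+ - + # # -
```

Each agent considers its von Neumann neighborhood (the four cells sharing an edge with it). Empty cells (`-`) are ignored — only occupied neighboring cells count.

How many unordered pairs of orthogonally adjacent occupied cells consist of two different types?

Scan each occupied cell's neighbors to the right and below so each pair is counted once.
Row 0: #(0,0)–+(0,1)≠ #(0,0)–#(1,0)= +(0,1)–+(0,2)= +(0,1)–+(1,1)= +(0,2)–+(0,3)= +(0,2)–#(1,2)≠ +(0,3)–+(1,3)=  → 2/7 unlike.
Row 1: #(1,0)–+(1,1)≠ +(1,1)–#(1,2)≠ +(1,1)–+(2,1)= #(1,2)–+(1,3)≠ #(1,2)–+(2,2)≠ +(1,3)–+(1,4)= +(1,3)–#(2,3)≠ +(1,4)–+(2,4)=  → 5/8 unlike.
Row 2: +(2,1)–+(2,2)= +(2,1)–+(3,1)= +(2,2)–#(2,3)≠ #(2,3)–+(2,4)≠ +(2,4)–+(2,5)= +(2,4)–#(3,4)≠ +(2,5)–+(3,5)=  → 3/7 unlike.
Row 3: #(3,4)–+(3,5)≠ #(3,4)–+(4,4)≠  → 2/2 unlike.
Row 4: #(4,2)–+(4,3)≠ #(4,2)–+(5,2)≠ +(4,3)–+(4,4)= +(4,3)–#(5,3)≠ +(4,4)–#(5,4)≠  → 4/5 unlike.
Row 5: +(5,2)–#(5,3)≠ #(5,3)–#(5,4)=  → 1/2 unlike.
Total adjacent occupied pairs: 31; unlike-type pairs: 17.

17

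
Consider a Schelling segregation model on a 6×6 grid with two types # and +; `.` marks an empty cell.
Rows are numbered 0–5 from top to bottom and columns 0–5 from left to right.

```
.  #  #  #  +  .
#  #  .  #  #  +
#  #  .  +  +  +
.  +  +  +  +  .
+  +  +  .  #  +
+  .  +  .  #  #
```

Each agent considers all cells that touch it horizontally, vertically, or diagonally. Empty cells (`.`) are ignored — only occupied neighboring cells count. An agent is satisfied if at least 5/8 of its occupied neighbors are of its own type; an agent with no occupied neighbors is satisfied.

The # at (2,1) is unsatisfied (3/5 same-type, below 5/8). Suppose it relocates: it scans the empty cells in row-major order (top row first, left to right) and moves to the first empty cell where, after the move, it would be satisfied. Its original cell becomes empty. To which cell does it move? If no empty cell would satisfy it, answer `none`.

(0,0)

Vacating (2,1). Empty cells in order:
  (0,0): 3/3 same-type → satisfied — stop here.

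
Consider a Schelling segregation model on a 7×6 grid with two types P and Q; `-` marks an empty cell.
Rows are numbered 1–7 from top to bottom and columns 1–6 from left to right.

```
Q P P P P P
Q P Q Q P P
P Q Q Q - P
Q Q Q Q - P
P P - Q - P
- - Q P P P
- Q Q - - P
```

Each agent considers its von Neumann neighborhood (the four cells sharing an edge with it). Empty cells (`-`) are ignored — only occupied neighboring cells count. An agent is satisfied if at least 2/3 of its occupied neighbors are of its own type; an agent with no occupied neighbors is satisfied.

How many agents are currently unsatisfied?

(1,1)Q 1/2 unhappy
(1,2)P 2/3 ok
(1,3)P 2/3 ok
(1,4)P 2/3 ok
(1,5)P 3/3 ok
(1,6)P 2/2 ok
(2,1)Q 1/3 unhappy
(2,2)P 1/4 unhappy
(2,3)Q 2/4 unhappy
(2,4)Q 2/4 unhappy
(2,5)P 2/3 ok
(2,6)P 3/3 ok
(3,1)P 0/3 unhappy
(3,2)Q 2/4 unhappy
(3,3)Q 4/4 ok
(3,4)Q 3/3 ok
(3,6)P 2/2 ok
(4,1)Q 1/3 unhappy
(4,2)Q 3/4 ok
(4,3)Q 3/3 ok
(4,4)Q 3/3 ok
(4,6)P 2/2 ok
(5,1)P 1/2 unhappy
(5,2)P 1/2 unhappy
(5,4)Q 1/2 unhappy
(5,6)P 2/2 ok
(6,3)Q 1/2 unhappy
(6,4)P 1/3 unhappy
(6,5)P 2/2 ok
(6,6)P 3/3 ok
(7,2)Q 1/1 ok
(7,3)Q 2/2 ok
(7,6)P 1/1 ok
Unsatisfied: (1,1), (2,1), (2,2), (2,3), (2,4), (3,1), (3,2), (4,1), (5,1), (5,2), (5,4), (6,3), (6,4) — 13 in total.

13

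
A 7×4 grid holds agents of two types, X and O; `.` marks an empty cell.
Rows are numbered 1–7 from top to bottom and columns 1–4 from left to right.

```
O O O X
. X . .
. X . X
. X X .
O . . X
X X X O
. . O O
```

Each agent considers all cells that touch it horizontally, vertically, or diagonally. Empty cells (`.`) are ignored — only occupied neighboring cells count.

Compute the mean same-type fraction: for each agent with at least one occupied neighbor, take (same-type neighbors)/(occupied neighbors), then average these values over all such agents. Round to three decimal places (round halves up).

Row 1: (1,1)O 1/2 · (1,2)O 2/3 · (1,3)O 1/3 · (1,4)X 0/1
Row 2: (2,2)X 1/4
Row 3: (3,2)X 3/3 · (3,4)X 1/1
Row 4: (4,2)X 2/3 · (4,3)X 4/4
Row 5: (5,1)O 0/3 · (5,4)X 2/3
Row 6: (6,1)X 1/2 · (6,2)X 2/4 · (6,3)X 2/5 · (6,4)O 2/4
Row 7: (7,3)O 2/4 · (7,4)O 2/3
Sum over 17 agents: 1/2 + 2/3 + 1/3 + 0/1 + 1/4 + 3/3 + 1/1 + 2/3 + 4/4 + 0/3 + 2/3 + 1/2 + 2/4 + 2/5 + 2/4 + 2/4 + 2/3 = 183/20; mean = 183/20 ÷ 17 = 183/340 = 0.538235… → 0.538.

0.538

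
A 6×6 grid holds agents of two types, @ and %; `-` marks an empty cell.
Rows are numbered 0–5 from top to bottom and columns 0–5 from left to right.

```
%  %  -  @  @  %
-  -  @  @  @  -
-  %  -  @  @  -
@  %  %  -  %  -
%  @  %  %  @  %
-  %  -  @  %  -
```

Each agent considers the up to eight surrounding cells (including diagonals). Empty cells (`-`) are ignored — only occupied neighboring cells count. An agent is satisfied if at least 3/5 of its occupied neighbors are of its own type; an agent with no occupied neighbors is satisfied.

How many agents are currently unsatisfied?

10

(0,0)% 1/1 satisfied
(0,1)% 1/2 not
(0,3)@ 4/4 satisfied
(0,4)@ 3/4 satisfied
(0,5)% 0/2 not
(1,2)@ 3/5 satisfied
(1,3)@ 6/6 satisfied
(1,4)@ 5/6 satisfied
(2,1)% 2/4 not
(2,3)@ 4/6 satisfied
(2,4)@ 3/4 satisfied
(3,0)@ 1/4 not
(3,1)% 4/6 satisfied
(3,2)% 4/6 satisfied
(3,4)% 2/5 not
(4,0)% 2/4 not
(4,1)@ 1/6 not
(4,2)% 4/6 satisfied
(4,3)% 4/6 satisfied
(4,4)@ 1/5 not
(4,5)% 2/3 satisfied
(5,1)% 2/3 satisfied
(5,3)@ 1/4 not
(5,4)% 2/4 not
Unsatisfied: (0,1), (0,5), (2,1), (3,0), (3,4), (4,0), (4,1), (4,4), (5,3), (5,4) — 10 in total.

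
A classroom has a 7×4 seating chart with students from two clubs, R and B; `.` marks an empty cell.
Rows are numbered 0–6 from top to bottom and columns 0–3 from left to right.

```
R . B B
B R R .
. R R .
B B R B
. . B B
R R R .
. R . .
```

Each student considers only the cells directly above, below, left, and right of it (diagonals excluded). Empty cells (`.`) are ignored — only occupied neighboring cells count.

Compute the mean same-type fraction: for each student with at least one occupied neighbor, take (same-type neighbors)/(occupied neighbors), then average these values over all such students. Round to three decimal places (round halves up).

0.634

Row 0: (0,0)R 0/1 · (0,2)B 1/2 · (0,3)B 1/1
Row 1: (1,0)B 0/2 · (1,1)R 2/3 · (1,2)R 2/3
Row 2: (2,1)R 2/3 · (2,2)R 3/3
Row 3: (3,0)B 1/1 · (3,1)B 1/3 · (3,2)R 1/4 · (3,3)B 1/2
Row 4: (4,2)B 1/3 · (4,3)B 2/2
Row 5: (5,0)R 1/1 · (5,1)R 3/3 · (5,2)R 1/2
Row 6: (6,1)R 1/1
Sum over 18 students: 0/1 + 1/2 + 1/1 + 0/2 + 2/3 + 2/3 + 2/3 + 3/3 + 1/1 + 1/3 + 1/4 + 1/2 + 1/3 + 2/2 + 1/1 + 3/3 + 1/2 + 1/1 = 137/12; mean = 137/12 ÷ 18 = 137/216 = 0.634259… → 0.634.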